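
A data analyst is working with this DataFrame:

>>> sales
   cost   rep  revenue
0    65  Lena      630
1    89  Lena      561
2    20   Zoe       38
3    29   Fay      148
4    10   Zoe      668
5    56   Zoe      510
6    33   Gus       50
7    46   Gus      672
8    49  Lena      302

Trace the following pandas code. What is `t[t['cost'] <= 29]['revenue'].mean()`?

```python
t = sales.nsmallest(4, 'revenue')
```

93.0

take 4 rows with smallest revenue:
   cost   rep  revenue
2    20   Zoe       38
6    33   Gus       50
3    29   Fay      148
8    49  Lena      302
filter rows where cost <= 29:
   cost  rep  revenue
2    20  Zoe       38
3    29  Fay      148
Then the mean of column 'revenue': 93.0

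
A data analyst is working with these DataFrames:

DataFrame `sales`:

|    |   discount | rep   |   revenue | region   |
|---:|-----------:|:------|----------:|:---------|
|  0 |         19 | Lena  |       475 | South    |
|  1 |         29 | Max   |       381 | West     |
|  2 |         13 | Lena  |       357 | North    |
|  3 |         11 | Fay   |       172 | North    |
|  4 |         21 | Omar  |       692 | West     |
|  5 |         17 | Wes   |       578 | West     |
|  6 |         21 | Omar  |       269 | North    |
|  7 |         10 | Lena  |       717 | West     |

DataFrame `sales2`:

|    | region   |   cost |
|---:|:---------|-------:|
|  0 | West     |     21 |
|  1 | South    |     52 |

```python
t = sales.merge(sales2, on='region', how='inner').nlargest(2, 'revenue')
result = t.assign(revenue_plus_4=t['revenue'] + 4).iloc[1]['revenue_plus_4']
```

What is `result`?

696

merge on 'region' (how='inner') → 5 rows:
   discount   rep  revenue region  cost
0        19  Lena      475  South    52
1        29   Max      381   West    21
2        21  Omar      692   West    21
3        17   Wes      578   West    21
4        10  Lena      717   West    21
take 2 rows with largest revenue:
   discount   rep  revenue region  cost
4        10  Lena      717   West    21
2        21  Omar      692   West    21
add column revenue_plus_4 = t['revenue'] + 4:
   discount   rep  revenue region  cost  revenue_plus_4
4        10  Lena      717   West    21             721
2        21  Omar      692   West    21             696
Then the value at position 1, column 'revenue_plus_4': 696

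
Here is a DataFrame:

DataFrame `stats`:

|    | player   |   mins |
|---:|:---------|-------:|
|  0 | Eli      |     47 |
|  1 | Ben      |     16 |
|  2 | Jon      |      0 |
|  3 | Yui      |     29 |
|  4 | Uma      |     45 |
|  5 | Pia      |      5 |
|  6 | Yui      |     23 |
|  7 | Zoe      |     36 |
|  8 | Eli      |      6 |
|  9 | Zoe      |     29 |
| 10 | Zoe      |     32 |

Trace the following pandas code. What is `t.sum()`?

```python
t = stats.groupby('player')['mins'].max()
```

group by player, max of mins:
player
Ben    16
Eli    47
Jon     0
Pia     5
Uma    45
Yui    29
Zoe    36
Name: mins, dtype: int64
sum of the resulting series → 178

178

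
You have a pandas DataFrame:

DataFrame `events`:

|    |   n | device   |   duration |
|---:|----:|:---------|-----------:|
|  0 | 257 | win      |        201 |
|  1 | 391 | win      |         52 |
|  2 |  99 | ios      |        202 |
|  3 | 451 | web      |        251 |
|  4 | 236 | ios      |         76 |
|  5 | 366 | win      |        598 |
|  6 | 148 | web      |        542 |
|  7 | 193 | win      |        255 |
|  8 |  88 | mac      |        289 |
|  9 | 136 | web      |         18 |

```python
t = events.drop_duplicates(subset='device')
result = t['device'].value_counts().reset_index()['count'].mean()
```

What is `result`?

drop duplicate device (keep=first):
     n device  duration
0  257    win       201
2   99    ios       202
3  451    web       251
8   88    mac       289
value_counts of device:
device
win    1
ios    1
web    1
mac    1
Name: count, dtype: int64
reset_index():
  device  count
0    win      1
1    ios      1
2    web      1
3    mac      1
Taking the mean of column 'count' gives 1.0.

1.0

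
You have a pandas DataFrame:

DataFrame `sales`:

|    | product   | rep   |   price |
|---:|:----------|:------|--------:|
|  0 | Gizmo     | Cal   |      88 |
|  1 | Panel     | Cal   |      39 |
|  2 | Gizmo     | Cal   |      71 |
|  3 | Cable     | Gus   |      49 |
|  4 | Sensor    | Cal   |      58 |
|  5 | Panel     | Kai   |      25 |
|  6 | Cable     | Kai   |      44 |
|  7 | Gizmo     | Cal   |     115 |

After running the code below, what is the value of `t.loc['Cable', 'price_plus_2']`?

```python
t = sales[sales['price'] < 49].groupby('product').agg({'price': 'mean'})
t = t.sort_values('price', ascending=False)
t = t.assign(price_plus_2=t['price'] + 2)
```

filter rows where price < 49:
  product  rep  price
1   Panel  Cal     39
5   Panel  Kai     25
6   Cable  Kai     44
group by product, mean of price:
         price
product       
Cable     44.0
Panel     32.0
sort by price descending:
         price
product       
Cable     44.0
Panel     32.0
add column price_plus_2 = t['price'] + 2:
         price  price_plus_2
product                     
Cable     44.0          46.0
Panel     32.0          34.0
So loc['Cable', 'price_plus_2'] = 46.0.

46.0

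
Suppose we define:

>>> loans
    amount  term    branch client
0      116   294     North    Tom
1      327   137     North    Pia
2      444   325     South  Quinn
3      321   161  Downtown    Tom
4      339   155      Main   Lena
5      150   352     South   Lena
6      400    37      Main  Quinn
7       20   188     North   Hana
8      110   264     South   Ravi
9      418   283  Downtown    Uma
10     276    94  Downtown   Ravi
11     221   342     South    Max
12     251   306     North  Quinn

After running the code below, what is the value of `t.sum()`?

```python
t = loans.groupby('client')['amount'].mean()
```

2007.0

group by client, mean of amount:
client
Hana      20.0
Lena     244.5
Max      221.0
Pia      327.0
Quinn    365.0
Ravi     193.0
Tom      218.5
Uma      418.0
Name: amount, dtype: float64
Reading off the sum of the resulting series, we get 2007.0.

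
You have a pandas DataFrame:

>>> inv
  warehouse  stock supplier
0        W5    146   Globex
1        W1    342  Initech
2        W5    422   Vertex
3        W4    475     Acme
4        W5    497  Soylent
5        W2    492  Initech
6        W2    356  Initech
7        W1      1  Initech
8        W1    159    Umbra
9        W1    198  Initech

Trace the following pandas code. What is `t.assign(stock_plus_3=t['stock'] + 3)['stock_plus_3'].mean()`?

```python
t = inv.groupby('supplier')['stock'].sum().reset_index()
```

group by supplier, sum of stock:
supplier
Acme        475
Globex      146
Initech    1389
Soylent     497
Umbra       159
Vertex      422
Name: stock, dtype: int64
reset_index():
  supplier  stock
0     Acme    475
1   Globex    146
2  Initech   1389
3  Soylent    497
4    Umbra    159
5   Vertex    422
add column stock_plus_3 = t['stock'] + 3:
  supplier  stock  stock_plus_3
0     Acme    475           478
1   Globex    146           149
2  Initech   1389          1392
3  Soylent    497           500
4    Umbra    159           162
5   Vertex    422           425
Then the mean of column 'stock_plus_3': 517.666666667

517.666666667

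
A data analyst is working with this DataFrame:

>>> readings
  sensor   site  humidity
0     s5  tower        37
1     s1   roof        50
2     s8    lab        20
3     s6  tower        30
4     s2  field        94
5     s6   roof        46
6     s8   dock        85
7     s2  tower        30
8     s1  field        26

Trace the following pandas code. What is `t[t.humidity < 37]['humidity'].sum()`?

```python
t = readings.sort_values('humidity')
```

sort by humidity:
  sensor   site  humidity
2     s8    lab        20
8     s1  field        26
3     s6  tower        30
7     s2  tower        30
0     s5  tower        37
5     s6   roof        46
1     s1   roof        50
6     s8   dock        85
4     s2  field        94
filter rows where humidity < 37:
  sensor   site  humidity
2     s8    lab        20
8     s1  field        26
3     s6  tower        30
7     s2  tower        30

106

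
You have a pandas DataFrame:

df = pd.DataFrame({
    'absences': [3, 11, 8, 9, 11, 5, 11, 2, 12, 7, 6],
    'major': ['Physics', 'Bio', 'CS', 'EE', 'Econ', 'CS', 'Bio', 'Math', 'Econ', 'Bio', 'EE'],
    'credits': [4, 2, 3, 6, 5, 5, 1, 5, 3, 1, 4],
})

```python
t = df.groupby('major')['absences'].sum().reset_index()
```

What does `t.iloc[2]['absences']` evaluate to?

group by major, sum of absences:
major
Bio        29
CS         13
EE         15
Econ       23
Math        2
Physics     3
Name: absences, dtype: int64
reset_index():
     major  absences
0      Bio        29
1       CS        13
2       EE        15
3     Econ        23
4     Math         2
5  Physics         3
Then the value at position 2, column 'absences': 15

15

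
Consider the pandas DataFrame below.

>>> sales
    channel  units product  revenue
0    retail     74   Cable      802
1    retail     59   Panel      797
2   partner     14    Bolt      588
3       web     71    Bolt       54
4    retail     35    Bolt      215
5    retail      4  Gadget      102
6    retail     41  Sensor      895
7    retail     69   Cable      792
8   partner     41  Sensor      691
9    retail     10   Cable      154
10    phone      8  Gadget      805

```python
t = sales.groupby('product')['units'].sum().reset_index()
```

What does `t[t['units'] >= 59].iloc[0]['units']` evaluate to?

group by product, sum of units:
product
Bolt      120
Cable     153
Gadget     12
Panel      59
Sensor     82
Name: units, dtype: int64
reset_index():
  product  units
0    Bolt    120
1   Cable    153
2  Gadget     12
3   Panel     59
4  Sensor     82
filter rows where units >= 59:
  product  units
0    Bolt    120
1   Cable    153
3   Panel     59
4  Sensor     82
Hence 120.

120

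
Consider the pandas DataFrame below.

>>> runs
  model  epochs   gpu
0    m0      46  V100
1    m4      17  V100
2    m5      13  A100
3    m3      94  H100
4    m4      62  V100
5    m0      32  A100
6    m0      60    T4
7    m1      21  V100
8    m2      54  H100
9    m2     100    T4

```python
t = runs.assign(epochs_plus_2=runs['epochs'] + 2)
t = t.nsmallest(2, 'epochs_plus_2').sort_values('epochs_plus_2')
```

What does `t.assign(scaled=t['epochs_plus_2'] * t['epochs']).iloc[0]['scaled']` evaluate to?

195

add column epochs_plus_2 = runs['epochs'] + 2:
  model  epochs   gpu  epochs_plus_2
0    m0      46  V100             48
1    m4      17  V100             19
2    m5      13  A100             15
3    m3      94  H100             96
4    m4      62  V100             64
5    m0      32  A100             34
6    m0      60    T4             62
7    m1      21  V100             23
8    m2      54  H100             56
9    m2     100    T4            102
take 2 rows with smallest epochs_plus_2:
  model  epochs   gpu  epochs_plus_2
2    m5      13  A100             15
1    m4      17  V100             19
sort by epochs_plus_2:
  model  epochs   gpu  epochs_plus_2
2    m5      13  A100             15
1    m4      17  V100             19
add column scaled = t['epochs_plus_2'] * t['epochs']:
  model  epochs   gpu  epochs_plus_2  scaled
2    m5      13  A100             15     195
1    m4      17  V100             19     323
So iloc[0]['scaled'] = 195.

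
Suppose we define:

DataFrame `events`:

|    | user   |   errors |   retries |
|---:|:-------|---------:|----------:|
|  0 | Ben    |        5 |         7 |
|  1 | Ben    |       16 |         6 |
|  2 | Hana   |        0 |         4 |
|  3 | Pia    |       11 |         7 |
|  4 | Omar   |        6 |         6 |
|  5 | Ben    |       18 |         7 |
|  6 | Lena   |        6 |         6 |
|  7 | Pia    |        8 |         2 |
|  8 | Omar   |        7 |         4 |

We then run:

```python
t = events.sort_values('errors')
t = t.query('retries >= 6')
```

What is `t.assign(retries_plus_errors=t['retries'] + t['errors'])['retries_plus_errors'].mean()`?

sort by errors:
   user  errors  retries
2  Hana       0        4
0   Ben       5        7
4  Omar       6        6
6  Lena       6        6
8  Omar       7        4
7   Pia       8        2
3   Pia      11        7
1   Ben      16        6
5   Ben      18        7
filter rows where retries >= 6:
   user  errors  retries
0   Ben       5        7
4  Omar       6        6
6  Lena       6        6
3   Pia      11        7
1   Ben      16        6
5   Ben      18        7
add column retries_plus_errors = t['retries'] + t['errors']:
   user  errors  retries  retries_plus_errors
0   Ben       5        7                   12
4  Omar       6        6                   12
6  Lena       6        6                   12
3   Pia      11        7                   18
1   Ben      16        6                   22
5   Ben      18        7                   25
The mean of column 'retries_plus_errors' is 16.8333333333.

16.8333333333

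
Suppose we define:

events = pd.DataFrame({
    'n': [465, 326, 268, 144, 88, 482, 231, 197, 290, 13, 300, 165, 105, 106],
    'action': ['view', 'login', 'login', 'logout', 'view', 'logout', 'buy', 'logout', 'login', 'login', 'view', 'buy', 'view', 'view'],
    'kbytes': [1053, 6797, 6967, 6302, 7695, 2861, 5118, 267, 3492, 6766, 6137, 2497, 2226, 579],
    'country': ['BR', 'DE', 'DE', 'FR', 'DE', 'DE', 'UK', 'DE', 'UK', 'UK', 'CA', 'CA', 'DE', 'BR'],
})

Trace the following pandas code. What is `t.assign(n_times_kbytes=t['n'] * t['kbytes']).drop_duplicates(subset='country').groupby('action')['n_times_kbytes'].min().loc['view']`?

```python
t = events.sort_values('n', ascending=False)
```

sort by n descending:
      n  action  kbytes country
5   482  logout    2861      DE
0   465    view    1053      BR
1   326   login    6797      DE
10  300    view    6137      CA
8   290   login    3492      UK
2   268   login    6967      DE
6   231     buy    5118      UK
7   197  logout     267      DE
11  165     buy    2497      CA
3   144  logout    6302      FR
13  106    view     579      BR
12  105    view    2226      DE
4    88    view    7695      DE
9    13   login    6766      UK
add column n_times_kbytes = t['n'] * t['kbytes']:
      n  action  kbytes country  n_times_kbytes
5   482  logout    2861      DE         1379002
0   465    view    1053      BR          489645
1   326   login    6797      DE         2215822
10  300    view    6137      CA         1841100
8   290   login    3492      UK         1012680
2   268   login    6967      DE         1867156
6   231     buy    5118      UK         1182258
7   197  logout     267      DE           52599
11  165     buy    2497      CA          412005
3   144  logout    6302      FR          907488
13  106    view     579      BR           61374
12  105    view    2226      DE          233730
4    88    view    7695      DE          677160
9    13   login    6766      UK           87958
drop duplicate country (keep=first):
      n  action  kbytes country  n_times_kbytes
5   482  logout    2861      DE         1379002
0   465    view    1053      BR          489645
10  300    view    6137      CA         1841100
8   290   login    3492      UK         1012680
3   144  logout    6302      FR          907488
group by action, min of n_times_kbytes:
action
login     1012680
logout     907488
view       489645
Name: n_times_kbytes, dtype: int64

489645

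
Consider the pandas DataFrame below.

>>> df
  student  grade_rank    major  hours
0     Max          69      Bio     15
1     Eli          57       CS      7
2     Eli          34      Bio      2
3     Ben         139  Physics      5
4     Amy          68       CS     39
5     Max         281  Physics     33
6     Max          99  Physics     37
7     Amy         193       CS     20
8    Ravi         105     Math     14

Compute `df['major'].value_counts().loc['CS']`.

value_counts of major:
major
CS         3
Physics    3
Bio        2
Math       1
Name: count, dtype: int64
So loc['CS'] = 3.

3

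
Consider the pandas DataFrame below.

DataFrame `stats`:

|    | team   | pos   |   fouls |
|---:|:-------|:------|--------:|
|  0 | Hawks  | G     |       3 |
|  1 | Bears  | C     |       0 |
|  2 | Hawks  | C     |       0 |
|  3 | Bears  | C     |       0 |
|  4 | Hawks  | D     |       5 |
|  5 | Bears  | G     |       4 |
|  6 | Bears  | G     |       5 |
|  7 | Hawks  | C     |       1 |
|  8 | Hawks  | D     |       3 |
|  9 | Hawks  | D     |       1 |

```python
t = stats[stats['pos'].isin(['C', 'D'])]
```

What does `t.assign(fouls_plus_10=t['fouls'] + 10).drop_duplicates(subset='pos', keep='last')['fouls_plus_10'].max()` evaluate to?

11

filter rows where pos in ['C', 'D']:
    team pos  fouls
1  Bears   C      0
2  Hawks   C      0
3  Bears   C      0
4  Hawks   D      5
7  Hawks   C      1
8  Hawks   D      3
9  Hawks   D      1
add column fouls_plus_10 = t['fouls'] + 10:
    team pos  fouls  fouls_plus_10
1  Bears   C      0             10
2  Hawks   C      0             10
3  Bears   C      0             10
4  Hawks   D      5             15
7  Hawks   C      1             11
8  Hawks   D      3             13
9  Hawks   D      1             11
drop duplicate pos (keep=last):
    team pos  fouls  fouls_plus_10
7  Hawks   C      1             11
9  Hawks   D      1             11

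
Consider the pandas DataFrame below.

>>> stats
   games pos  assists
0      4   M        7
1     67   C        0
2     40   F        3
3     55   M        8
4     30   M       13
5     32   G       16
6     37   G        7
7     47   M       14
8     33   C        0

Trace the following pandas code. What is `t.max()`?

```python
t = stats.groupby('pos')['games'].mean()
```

group by pos, mean of games:
pos
C    50.0
F    40.0
G    34.5
M    34.0
Name: games, dtype: float64
max of the resulting series → 50.0

50.0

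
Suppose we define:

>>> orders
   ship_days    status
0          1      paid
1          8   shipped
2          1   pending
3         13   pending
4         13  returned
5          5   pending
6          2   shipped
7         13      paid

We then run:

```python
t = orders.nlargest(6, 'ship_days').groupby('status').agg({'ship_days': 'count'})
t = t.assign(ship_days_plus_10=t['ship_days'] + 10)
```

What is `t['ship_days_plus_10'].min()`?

take 6 rows with largest ship_days:
   ship_days    status
3         13   pending
4         13  returned
7         13      paid
1          8   shipped
5          5   pending
6          2   shipped
group by status, count of ship_days:
          ship_days
status             
paid              1
pending           2
returned          1
shipped           2
add column ship_days_plus_10 = t['ship_days'] + 10:
          ship_days  ship_days_plus_10
status                                
paid              1                 11
pending           2                 12
returned          1                 11
shipped           2                 12
Then the min of column 'ship_days_plus_10': 11

11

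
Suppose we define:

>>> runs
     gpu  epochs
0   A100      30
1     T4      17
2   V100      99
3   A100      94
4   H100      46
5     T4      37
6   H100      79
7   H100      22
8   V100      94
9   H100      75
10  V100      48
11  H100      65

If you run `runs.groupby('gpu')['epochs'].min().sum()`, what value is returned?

group by gpu, min of epochs:
gpu
A100    30
H100    22
T4      17
V100    48
Name: epochs, dtype: int64
Then the sum of the resulting series: 117

117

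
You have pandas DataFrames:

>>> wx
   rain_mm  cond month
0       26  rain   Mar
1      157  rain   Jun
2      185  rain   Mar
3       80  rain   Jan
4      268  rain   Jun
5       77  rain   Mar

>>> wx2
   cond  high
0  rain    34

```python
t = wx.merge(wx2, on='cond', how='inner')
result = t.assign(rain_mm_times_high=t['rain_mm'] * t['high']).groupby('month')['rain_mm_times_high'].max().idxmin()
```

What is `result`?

merge on 'cond' (how='inner') → 6 rows:
   rain_mm  cond month  high
0       26  rain   Mar    34
1      157  rain   Jun    34
2      185  rain   Mar    34
3       80  rain   Jan    34
4      268  rain   Jun    34
5       77  rain   Mar    34
add column rain_mm_times_high = t['rain_mm'] * t['high']:
   rain_mm  cond month  high  rain_mm_times_high
0       26  rain   Mar    34                 884
1      157  rain   Jun    34                5338
2      185  rain   Mar    34                6290
3       80  rain   Jan    34                2720
4      268  rain   Jun    34                9112
5       77  rain   Mar    34                2618
group by month, max of rain_mm_times_high:
month
Jan    2720
Jun    9112
Mar    6290
Name: rain_mm_times_high, dtype: int64
So idxmin() = Jan.

Jan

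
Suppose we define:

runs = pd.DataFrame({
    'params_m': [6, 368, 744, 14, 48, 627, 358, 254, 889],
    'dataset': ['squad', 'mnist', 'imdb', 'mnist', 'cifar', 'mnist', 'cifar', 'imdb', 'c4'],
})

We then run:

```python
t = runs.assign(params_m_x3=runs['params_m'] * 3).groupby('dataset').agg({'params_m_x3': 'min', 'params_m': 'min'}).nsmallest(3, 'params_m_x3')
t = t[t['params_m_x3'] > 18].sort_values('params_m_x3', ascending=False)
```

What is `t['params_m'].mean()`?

add column params_m_x3 = runs['params_m'] * 3:
   params_m dataset  params_m_x3
0         6   squad           18
1       368   mnist         1104
2       744    imdb         2232
3        14   mnist           42
4        48   cifar          144
5       627   mnist         1881
6       358   cifar         1074
7       254    imdb          762
8       889      c4         2667
group by dataset: min(params_m_x3), min(params_m):
         params_m_x3  params_m
dataset                       
c4              2667       889
cifar            144        48
imdb             762       254
mnist             42        14
squad             18         6
take 3 rows with smallest params_m_x3:
         params_m_x3  params_m
dataset                       
squad             18         6
mnist             42        14
cifar            144        48
filter rows where params_m_x3 > 18:
         params_m_x3  params_m
dataset                       
mnist             42        14
cifar            144        48
sort by params_m_x3 descending:
         params_m_x3  params_m
dataset                       
cifar            144        48
mnist             42        14
mean of column 'params_m' → 31.0

31.0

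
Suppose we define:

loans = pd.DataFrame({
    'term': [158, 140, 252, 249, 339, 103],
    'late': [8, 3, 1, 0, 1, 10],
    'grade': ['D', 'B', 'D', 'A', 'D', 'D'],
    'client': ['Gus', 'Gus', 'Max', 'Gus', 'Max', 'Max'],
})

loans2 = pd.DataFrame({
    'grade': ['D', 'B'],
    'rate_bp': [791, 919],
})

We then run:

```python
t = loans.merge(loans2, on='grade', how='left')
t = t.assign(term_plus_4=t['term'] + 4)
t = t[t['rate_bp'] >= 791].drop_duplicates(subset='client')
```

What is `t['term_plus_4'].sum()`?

418

merge on 'grade' (how='left') → 6 rows:
   term  late grade client  rate_bp
0   158     8     D    Gus    791.0
1   140     3     B    Gus    919.0
2   252     1     D    Max    791.0
3   249     0     A    Gus      NaN
4   339     1     D    Max    791.0
5   103    10     D    Max    791.0
add column term_plus_4 = t['term'] + 4:
   term  late grade client  rate_bp  term_plus_4
0   158     8     D    Gus    791.0          162
1   140     3     B    Gus    919.0          144
2   252     1     D    Max    791.0          256
3   249     0     A    Gus      NaN          253
4   339     1     D    Max    791.0          343
5   103    10     D    Max    791.0          107
filter rows where rate_bp >= 791:
   term  late grade client  rate_bp  term_plus_4
0   158     8     D    Gus    791.0          162
1   140     3     B    Gus    919.0          144
2   252     1     D    Max    791.0          256
4   339     1     D    Max    791.0          343
5   103    10     D    Max    791.0          107
drop duplicate client (keep=first):
   term  late grade client  rate_bp  term_plus_4
0   158     8     D    Gus    791.0          162
2   252     1     D    Max    791.0          256
The sum of column 'term_plus_4' is 418.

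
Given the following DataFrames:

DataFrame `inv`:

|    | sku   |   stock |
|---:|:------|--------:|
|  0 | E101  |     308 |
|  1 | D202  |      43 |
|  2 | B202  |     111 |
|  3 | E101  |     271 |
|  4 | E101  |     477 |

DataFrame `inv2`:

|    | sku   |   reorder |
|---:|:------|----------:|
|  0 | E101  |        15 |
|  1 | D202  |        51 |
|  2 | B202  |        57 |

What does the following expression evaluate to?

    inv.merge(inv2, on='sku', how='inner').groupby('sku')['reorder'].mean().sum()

123.0

merge on 'sku' (how='inner') → 5 rows:
    sku  stock  reorder
0  E101    308       15
1  D202     43       51
2  B202    111       57
3  E101    271       15
4  E101    477       15
group by sku, mean of reorder:
sku
B202    57.0
D202    51.0
E101    15.0
Name: reorder, dtype: float64
Then the sum of the resulting series: 123.0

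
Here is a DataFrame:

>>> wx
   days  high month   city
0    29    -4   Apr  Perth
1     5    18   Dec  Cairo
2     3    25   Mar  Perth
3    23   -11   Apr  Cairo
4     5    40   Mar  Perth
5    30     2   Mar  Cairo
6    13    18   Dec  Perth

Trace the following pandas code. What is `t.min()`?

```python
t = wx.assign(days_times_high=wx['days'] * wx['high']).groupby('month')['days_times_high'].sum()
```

add column days_times_high = wx['days'] * wx['high']:
   days  high month   city  days_times_high
0    29    -4   Apr  Perth             -116
1     5    18   Dec  Cairo               90
2     3    25   Mar  Perth               75
3    23   -11   Apr  Cairo             -253
4     5    40   Mar  Perth              200
5    30     2   Mar  Cairo               60
6    13    18   Dec  Perth              234
group by month, sum of days_times_high:
month
Apr   -369
Dec    324
Mar    335
Name: days_times_high, dtype: int64
So min() = -369.

-369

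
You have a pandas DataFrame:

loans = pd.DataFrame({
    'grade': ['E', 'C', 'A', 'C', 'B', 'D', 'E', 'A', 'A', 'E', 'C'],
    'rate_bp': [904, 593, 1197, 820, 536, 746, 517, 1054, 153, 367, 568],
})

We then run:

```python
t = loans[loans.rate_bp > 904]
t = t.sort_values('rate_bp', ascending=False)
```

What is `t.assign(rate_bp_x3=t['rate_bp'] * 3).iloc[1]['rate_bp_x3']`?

3162

filter rows where rate_bp > 904:
  grade  rate_bp
2     A     1197
7     A     1054
sort by rate_bp descending:
  grade  rate_bp
2     A     1197
7     A     1054
add column rate_bp_x3 = t['rate_bp'] * 3:
  grade  rate_bp  rate_bp_x3
2     A     1197        3591
7     A     1054        3162
Reading off the value at position 1, column 'rate_bp_x3', we get 3162.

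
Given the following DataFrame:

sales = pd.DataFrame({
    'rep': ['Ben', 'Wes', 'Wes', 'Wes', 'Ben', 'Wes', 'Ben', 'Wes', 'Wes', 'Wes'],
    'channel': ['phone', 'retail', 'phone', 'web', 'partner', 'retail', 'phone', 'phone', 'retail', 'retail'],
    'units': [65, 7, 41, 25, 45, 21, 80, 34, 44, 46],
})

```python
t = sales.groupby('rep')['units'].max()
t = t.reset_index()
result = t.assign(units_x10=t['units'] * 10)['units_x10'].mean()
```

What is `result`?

630.0

group by rep, max of units:
rep
Ben    80
Wes    46
Name: units, dtype: int64
reset_index():
   rep  units
0  Ben     80
1  Wes     46
add column units_x10 = t['units'] * 10:
   rep  units  units_x10
0  Ben     80        800
1  Wes     46        460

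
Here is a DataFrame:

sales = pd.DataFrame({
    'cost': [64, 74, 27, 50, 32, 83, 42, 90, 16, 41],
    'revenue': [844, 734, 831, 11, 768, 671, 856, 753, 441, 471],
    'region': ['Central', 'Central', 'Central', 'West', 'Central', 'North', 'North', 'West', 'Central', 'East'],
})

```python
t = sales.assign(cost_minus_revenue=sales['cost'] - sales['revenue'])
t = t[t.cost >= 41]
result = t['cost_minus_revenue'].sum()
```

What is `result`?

-3896

add column cost_minus_revenue = sales['cost'] - sales['revenue']:
   cost  revenue   region  cost_minus_revenue
0    64      844  Central                -780
1    74      734  Central                -660
2    27      831  Central                -804
3    50       11     West                  39
4    32      768  Central                -736
5    83      671    North                -588
6    42      856    North                -814
7    90      753     West                -663
8    16      441  Central                -425
9    41      471     East                -430
filter rows where cost >= 41:
   cost  revenue   region  cost_minus_revenue
0    64      844  Central                -780
1    74      734  Central                -660
3    50       11     West                  39
5    83      671    North                -588
6    42      856    North                -814
7    90      753     West                -663
9    41      471     East                -430
So sum() = -3896.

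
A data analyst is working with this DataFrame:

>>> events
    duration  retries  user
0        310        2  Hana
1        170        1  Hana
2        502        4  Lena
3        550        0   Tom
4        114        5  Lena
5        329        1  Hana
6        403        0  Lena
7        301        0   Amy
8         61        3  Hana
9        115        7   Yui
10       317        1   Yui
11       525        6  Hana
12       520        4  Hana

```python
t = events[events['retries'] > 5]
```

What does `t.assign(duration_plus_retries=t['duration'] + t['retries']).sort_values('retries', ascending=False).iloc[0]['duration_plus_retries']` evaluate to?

122

filter rows where retries > 5:
    duration  retries  user
9        115        7   Yui
11       525        6  Hana
add column duration_plus_retries = t['duration'] + t['retries']:
    duration  retries  user  duration_plus_retries
9        115        7   Yui                    122
11       525        6  Hana                    531
sort by retries descending:
    duration  retries  user  duration_plus_retries
9        115        7   Yui                    122
11       525        6  Hana                    531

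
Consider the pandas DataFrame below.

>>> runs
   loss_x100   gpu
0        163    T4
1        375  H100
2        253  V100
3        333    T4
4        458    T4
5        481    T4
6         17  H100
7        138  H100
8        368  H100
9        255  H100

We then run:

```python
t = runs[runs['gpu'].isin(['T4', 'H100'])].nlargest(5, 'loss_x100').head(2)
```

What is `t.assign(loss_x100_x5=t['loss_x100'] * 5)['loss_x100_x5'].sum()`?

4695

filter rows where gpu in ['T4', 'H100']:
   loss_x100   gpu
0        163    T4
1        375  H100
3        333    T4
4        458    T4
5        481    T4
6         17  H100
7        138  H100
8        368  H100
9        255  H100
take 5 rows with largest loss_x100:
   loss_x100   gpu
5        481    T4
4        458    T4
1        375  H100
8        368  H100
3        333    T4
take first 2 rows:
   loss_x100 gpu
5        481  T4
4        458  T4
add column loss_x100_x5 = t['loss_x100'] * 5:
   loss_x100 gpu  loss_x100_x5
5        481  T4          2405
4        458  T4          2290
Taking the sum of column 'loss_x100_x5' gives 4695.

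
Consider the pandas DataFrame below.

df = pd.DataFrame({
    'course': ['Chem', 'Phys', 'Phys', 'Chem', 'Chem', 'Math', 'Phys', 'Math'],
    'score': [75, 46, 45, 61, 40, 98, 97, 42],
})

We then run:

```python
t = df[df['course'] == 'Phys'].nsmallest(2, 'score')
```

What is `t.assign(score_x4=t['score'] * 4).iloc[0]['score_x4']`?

filter rows where course == 'Phys':
  course  score
1   Phys     46
2   Phys     45
6   Phys     97
take 2 rows with smallest score:
  course  score
2   Phys     45
1   Phys     46
add column score_x4 = t['score'] * 4:
  course  score  score_x4
2   Phys     45       180
1   Phys     46       184

180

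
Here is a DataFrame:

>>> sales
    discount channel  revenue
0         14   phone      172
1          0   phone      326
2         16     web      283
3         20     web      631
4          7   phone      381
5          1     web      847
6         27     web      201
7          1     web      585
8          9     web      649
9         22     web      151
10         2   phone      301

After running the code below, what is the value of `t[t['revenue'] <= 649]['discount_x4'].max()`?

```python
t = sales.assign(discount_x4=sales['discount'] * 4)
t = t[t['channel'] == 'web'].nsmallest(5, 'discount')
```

80

add column discount_x4 = sales['discount'] * 4:
    discount channel  revenue  discount_x4
0         14   phone      172           56
1          0   phone      326            0
2         16     web      283           64
3         20     web      631           80
4          7   phone      381           28
5          1     web      847            4
6         27     web      201          108
7          1     web      585            4
8          9     web      649           36
9         22     web      151           88
10         2   phone      301            8
filter rows where channel == 'web':
   discount channel  revenue  discount_x4
2        16     web      283           64
3        20     web      631           80
5         1     web      847            4
6        27     web      201          108
7         1     web      585            4
8         9     web      649           36
9        22     web      151           88
take 5 rows with smallest discount:
   discount channel  revenue  discount_x4
5         1     web      847            4
7         1     web      585            4
8         9     web      649           36
2        16     web      283           64
3        20     web      631           80
filter rows where revenue <= 649:
   discount channel  revenue  discount_x4
7         1     web      585            4
8         9     web      649           36
2        16     web      283           64
3        20     web      631           80
Hence 80.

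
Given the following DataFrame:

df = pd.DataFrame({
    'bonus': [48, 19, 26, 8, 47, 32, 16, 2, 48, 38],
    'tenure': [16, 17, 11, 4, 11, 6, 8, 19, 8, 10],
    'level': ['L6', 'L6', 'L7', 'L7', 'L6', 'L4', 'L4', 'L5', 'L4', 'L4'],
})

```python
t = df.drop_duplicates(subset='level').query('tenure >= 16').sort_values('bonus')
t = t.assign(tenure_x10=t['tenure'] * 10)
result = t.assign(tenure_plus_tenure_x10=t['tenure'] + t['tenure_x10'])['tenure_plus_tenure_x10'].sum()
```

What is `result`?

drop duplicate level (keep=first):
   bonus  tenure level
0     48      16    L6
2     26      11    L7
5     32       6    L4
7      2      19    L5
filter rows where tenure >= 16:
   bonus  tenure level
0     48      16    L6
7      2      19    L5
sort by bonus:
   bonus  tenure level
7      2      19    L5
0     48      16    L6
add column tenure_x10 = t['tenure'] * 10:
   bonus  tenure level  tenure_x10
7      2      19    L5         190
0     48      16    L6         160
add column tenure_plus_tenure_x10 = t['tenure'] + t['tenure_x10']:
   bonus  tenure level  tenure_x10  tenure_plus_tenure_x10
7      2      19    L5         190                     209
0     48      16    L6         160                     176
sum of column 'tenure_plus_tenure_x10' → 385

385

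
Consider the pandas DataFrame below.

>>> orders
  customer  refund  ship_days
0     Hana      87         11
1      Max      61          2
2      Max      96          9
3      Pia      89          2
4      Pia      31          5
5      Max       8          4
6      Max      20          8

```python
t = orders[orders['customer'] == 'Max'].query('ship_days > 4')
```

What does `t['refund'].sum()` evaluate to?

filter rows where customer == 'Max':
  customer  refund  ship_days
1      Max      61          2
2      Max      96          9
5      Max       8          4
6      Max      20          8
filter rows where ship_days > 4:
  customer  refund  ship_days
2      Max      96          9
6      Max      20          8
Then the sum of column 'refund': 116

116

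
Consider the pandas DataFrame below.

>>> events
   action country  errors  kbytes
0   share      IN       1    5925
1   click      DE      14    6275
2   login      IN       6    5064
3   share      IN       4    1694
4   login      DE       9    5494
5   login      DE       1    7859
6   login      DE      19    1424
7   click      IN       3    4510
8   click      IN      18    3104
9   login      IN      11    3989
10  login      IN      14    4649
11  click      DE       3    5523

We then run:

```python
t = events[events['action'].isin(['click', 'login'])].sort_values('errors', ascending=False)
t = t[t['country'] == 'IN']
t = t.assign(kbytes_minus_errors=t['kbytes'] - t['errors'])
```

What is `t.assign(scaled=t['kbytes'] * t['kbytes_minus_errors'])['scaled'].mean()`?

18587116.6

filter rows where action in ['click', 'login']:
   action country  errors  kbytes
1   click      DE      14    6275
2   login      IN       6    5064
4   login      DE       9    5494
5   login      DE       1    7859
6   login      DE      19    1424
7   click      IN       3    4510
8   click      IN      18    3104
9   login      IN      11    3989
10  login      IN      14    4649
11  click      DE       3    5523
sort by errors descending:
   action country  errors  kbytes
6   login      DE      19    1424
8   click      IN      18    3104
1   click      DE      14    6275
10  login      IN      14    4649
9   login      IN      11    3989
4   login      DE       9    5494
2   login      IN       6    5064
7   click      IN       3    4510
11  click      DE       3    5523
5   login      DE       1    7859
filter rows where country == 'IN':
   action country  errors  kbytes
8   click      IN      18    3104
10  login      IN      14    4649
9   login      IN      11    3989
2   login      IN       6    5064
7   click      IN       3    4510
add column kbytes_minus_errors = t['kbytes'] - t['errors']:
   action country  errors  kbytes  kbytes_minus_errors
8   click      IN      18    3104                 3086
10  login      IN      14    4649                 4635
9   login      IN      11    3989                 3978
2   login      IN       6    5064                 5058
7   click      IN       3    4510                 4507
add column scaled = t['kbytes'] * t['kbytes_minus_errors']:
   action country  errors  kbytes  kbytes_minus_errors    scaled
8   click      IN      18    3104                 3086   9578944
10  login      IN      14    4649                 4635  21548115
9   login      IN      11    3989                 3978  15868242
2   login      IN       6    5064                 5058  25613712
7   click      IN       3    4510                 4507  20326570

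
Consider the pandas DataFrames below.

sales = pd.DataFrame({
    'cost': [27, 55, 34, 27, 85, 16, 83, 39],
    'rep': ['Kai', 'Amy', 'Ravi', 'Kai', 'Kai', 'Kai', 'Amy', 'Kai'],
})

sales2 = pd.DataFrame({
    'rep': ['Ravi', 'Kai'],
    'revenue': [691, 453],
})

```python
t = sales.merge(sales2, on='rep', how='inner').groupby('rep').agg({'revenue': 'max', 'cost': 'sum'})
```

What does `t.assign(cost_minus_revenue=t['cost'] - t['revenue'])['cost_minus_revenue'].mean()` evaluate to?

-458.0

merge on 'rep' (how='inner') → 6 rows:
   cost   rep  revenue
0    27   Kai      453
1    34  Ravi      691
2    27   Kai      453
3    85   Kai      453
4    16   Kai      453
5    39   Kai      453
group by rep: max(revenue), sum(cost):
      revenue  cost
rep                
Kai       453   194
Ravi      691    34
add column cost_minus_revenue = t['cost'] - t['revenue']:
      revenue  cost  cost_minus_revenue
rep                                    
Kai       453   194                -259
Ravi      691    34                -657
Finally, mean of column 'cost_minus_revenue' = -458.0.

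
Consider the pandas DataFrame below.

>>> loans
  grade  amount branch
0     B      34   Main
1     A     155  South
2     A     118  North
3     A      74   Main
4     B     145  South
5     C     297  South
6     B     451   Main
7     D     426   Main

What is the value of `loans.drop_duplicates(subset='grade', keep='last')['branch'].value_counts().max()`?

drop duplicate grade (keep=last):
  grade  amount branch
3     A      74   Main
5     C     297  South
6     B     451   Main
7     D     426   Main
value_counts of branch:
branch
Main     3
South    1
Name: count, dtype: int64
Finally, max of the resulting series = 3.

3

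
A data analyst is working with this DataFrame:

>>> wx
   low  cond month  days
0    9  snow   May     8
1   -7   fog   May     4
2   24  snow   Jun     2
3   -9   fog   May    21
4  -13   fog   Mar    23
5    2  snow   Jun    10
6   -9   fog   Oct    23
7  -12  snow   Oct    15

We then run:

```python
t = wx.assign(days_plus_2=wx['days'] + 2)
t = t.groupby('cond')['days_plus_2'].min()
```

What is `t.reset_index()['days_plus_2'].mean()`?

add column days_plus_2 = wx['days'] + 2:
   low  cond month  days  days_plus_2
0    9  snow   May     8           10
1   -7   fog   May     4            6
2   24  snow   Jun     2            4
3   -9   fog   May    21           23
4  -13   fog   Mar    23           25
5    2  snow   Jun    10           12
6   -9   fog   Oct    23           25
7  -12  snow   Oct    15           17
group by cond, min of days_plus_2:
cond
fog     6
snow    4
Name: days_plus_2, dtype: int64
reset_index():
   cond  days_plus_2
0   fog            6
1  snow            4
Reading off the mean of column 'days_plus_2', we get 5.0.

5.0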